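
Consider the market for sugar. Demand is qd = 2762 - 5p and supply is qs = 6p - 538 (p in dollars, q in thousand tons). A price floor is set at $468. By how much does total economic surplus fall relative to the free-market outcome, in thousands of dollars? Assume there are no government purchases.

129360

Without the control the market clears where 2762 - 5p = 6p - 538, i.e. p* = 300 and q* = 1262.
Because the floor (468) lies above the market-clearing price, it is binding.
At p = 468: qd = 2762 - 5·468 = 422 and qs = 6·468 - 538 = 2270.
Quantity traded falls to 422. At q = 422 the demand price is (2762 - 422)/5 = 468 and the supply price is (538 + 422)/6 = 160.
Deadweight loss = ½ · (468 - 160) · (1262 - 422) = ½ · 308 · 840 = 129360.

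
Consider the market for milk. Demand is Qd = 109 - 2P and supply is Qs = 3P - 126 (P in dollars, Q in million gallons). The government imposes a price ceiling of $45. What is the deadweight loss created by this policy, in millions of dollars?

In a free market, 109 - 2P = 3P - 126 gives the equilibrium P* = 47, Q* = 15.
The ceiling of 45 is below the equilibrium price 47, so it binds.
At P = 45: Qd = 109 - 2·45 = 19 and Qs = 3·45 - 126 = 9.
Quantity traded falls to 9. At Q = 9 the demand price is (109 - 9)/2 = 50 and the supply price is (126 + 9)/3 = 45.
Deadweight loss = ½ · (50 - 45) · (15 - 9) = ½ · 5 · 6 = 15.

15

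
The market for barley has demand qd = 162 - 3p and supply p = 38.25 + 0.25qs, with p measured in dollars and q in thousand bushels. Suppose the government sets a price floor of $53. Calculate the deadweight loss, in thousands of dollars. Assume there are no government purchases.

Rearranging supply gives qs = 4p - 153. In a free market, 162 - 3p = 4p - 153 gives the equilibrium p* = 45, q* = 27.
Since 53 > 45, the floor is binding.
At p = 53: qd = 162 - 3·53 = 3 and qs = 4·53 - 153 = 59.
Quantity traded falls to 3. At q = 3 the demand price is (162 - 3)/3 = 53 and the supply price is (153 + 3)/4 = 39.
Deadweight loss = ½ · (53 - 39) · (27 - 3) = ½ · 14 · 24 = 168.

168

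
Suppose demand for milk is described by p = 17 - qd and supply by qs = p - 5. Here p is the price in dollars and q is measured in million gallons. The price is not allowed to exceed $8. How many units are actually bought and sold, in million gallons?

3

Rearranging demand gives qd = 17 - p. Without the control the market clears where 17 - p = p - 5, i.e. p* = 11 and q* = 6.
Since 8 < 11, the ceiling is binding.
At p = 8: qd = 17 - 8 = 9 and qs = 8 - 5 = 3.
The quantity actually transacted is the short side, supply: 3.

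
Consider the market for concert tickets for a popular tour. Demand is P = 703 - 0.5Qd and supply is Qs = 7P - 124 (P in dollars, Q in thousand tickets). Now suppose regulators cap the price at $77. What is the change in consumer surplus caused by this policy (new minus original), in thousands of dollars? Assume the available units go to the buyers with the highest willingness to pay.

Rearranging demand gives Qd = 1406 - 2P. In a free market, 1406 - 2P = 7P - 124 gives the equilibrium P* = 170, Q* = 1066.
The ceiling of 77 is below the equilibrium price 170, so it binds.
At P = 77: Qd = 1406 - 2·77 = 1252 and Qs = 7·77 - 124 = 415.
Consumer surplus without the control is ½ · (703 - 170) · 1066 = 284089.
With the ceiling, 415 units are sold at 77 (assume they go to the highest-value buyers). The demand price at Q = 415 is 495.5, so CS = ½ · [(703 - 77) + (495.5 - 77)] · 415 = 216733.75.
Change in consumer surplus = 216733.75 - 284089 = -67355.25.

-67355.25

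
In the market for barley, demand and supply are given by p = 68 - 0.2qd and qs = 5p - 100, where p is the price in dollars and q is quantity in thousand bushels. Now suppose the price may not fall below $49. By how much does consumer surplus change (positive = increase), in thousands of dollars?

Rearranging demand gives qd = 340 - 5p. Equilibrium: 340 - 5p = 5p - 100, so 440 = 10p and p* = 44, q* = 120.
The floor of 49 is above the equilibrium price 44, so it binds.
At p = 49: qd = 340 - 5·49 = 95 and qs = 5·49 - 100 = 145.
Consumer surplus without the control is ½ · (68 - 44) · 120 = 1440.
With the floor, consumers buy 95 units at 49, so CS = ½ · (68 - 49) · 95 = 902.5.
Change in consumer surplus = 902.5 - 1440 = -537.5.

-537.5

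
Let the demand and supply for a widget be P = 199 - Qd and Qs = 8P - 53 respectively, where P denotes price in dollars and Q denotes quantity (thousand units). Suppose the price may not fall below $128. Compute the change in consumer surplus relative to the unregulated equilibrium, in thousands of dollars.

-12100

Rearranging demand gives Qd = 199 - P. Without the control the market clears where 199 - P = 8P - 53, i.e. P* = 28 and Q* = 171.
Because the floor (128) lies above the market-clearing price, it is binding.
At P = 128: Qd = 199 - 128 = 71 and Qs = 8·128 - 53 = 971.
Consumer surplus without the control is ½ · (199 - 28) · 171 = 14620.5.
With the floor, consumers buy 71 units at 128, so CS = ½ · (199 - 128) · 71 = 2520.5.
Change in consumer surplus = 2520.5 - 14620.5 = -12100.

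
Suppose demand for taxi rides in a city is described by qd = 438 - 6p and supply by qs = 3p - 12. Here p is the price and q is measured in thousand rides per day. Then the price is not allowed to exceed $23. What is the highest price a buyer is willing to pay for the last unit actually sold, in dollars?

63.5

Without the control the market clears where 438 - 6p = 3p - 12, i.e. p* = 50 and q* = 138.
The ceiling of 23 is below the equilibrium price 50, so it binds.
At p = 23: qd = 438 - 6·23 = 300 and qs = 3·23 - 12 = 57.
Only 57 units reach the market. On the demand curve, the marginal buyer's willingness to pay at q = 57 is (438 - 57)/6 = 63.5.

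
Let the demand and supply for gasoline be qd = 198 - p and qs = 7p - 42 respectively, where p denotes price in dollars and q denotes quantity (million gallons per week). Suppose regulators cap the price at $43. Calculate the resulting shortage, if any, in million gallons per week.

Equilibrium: 198 - p = 7p - 42, so 240 = 8p and p* = 30, q* = 168.
Since 43 is above p* = 30, the ceiling does not bind and the free-market outcome prevails.
Since the control does not bind, there is no shortage.

0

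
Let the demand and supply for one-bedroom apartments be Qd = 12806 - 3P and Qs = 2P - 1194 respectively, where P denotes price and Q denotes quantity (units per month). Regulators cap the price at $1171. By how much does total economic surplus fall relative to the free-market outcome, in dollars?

4422735

Without the control the market clears where 12806 - 3P = 2P - 1194, i.e. P* = 2800 and Q* = 4406.
Since 1171 < 2800, the ceiling is binding.
At P = 1171: Qd = 12806 - 3·1171 = 9293 and Qs = 2·1171 - 1194 = 1148.
Quantity traded falls to 1148. At Q = 1148 the demand price is (12806 - 1148)/3 = 3886 and the supply price is (1194 + 1148)/2 = 1171.
Deadweight loss = ½ · (3886 - 1171) · (4406 - 1148) = ½ · 2715 · 3258 = 4422735.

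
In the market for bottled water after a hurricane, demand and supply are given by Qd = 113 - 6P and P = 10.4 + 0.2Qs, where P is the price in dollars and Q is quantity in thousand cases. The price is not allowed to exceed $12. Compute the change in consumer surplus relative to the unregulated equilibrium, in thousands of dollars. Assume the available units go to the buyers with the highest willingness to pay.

5.25

Rearranging supply gives Qs = 5P - 52. Equilibrium: 113 - 6P = 5P - 52, so 165 = 11P and P* = 15, Q* = 23.
Since 12 < 15, the ceiling is binding.
At P = 12: Qd = 113 - 6·12 = 41 and Qs = 5·12 - 52 = 8.
Consumer surplus without the control is ½ · (113/6 - 15) · 23 = 529/12.
With the ceiling, 8 units are sold at 12 (assume they go to the highest-value buyers). The demand price at Q = 8 is 17.5, so CS = ½ · [(113/6 - 12) + (17.5 - 12)] · 8 = 148/3.
Change in consumer surplus = 148/3 - 529/12 = 5.25.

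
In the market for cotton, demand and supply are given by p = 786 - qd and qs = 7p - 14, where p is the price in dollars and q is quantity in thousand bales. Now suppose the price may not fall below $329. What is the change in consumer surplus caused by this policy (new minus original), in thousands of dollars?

Rearranging demand gives qd = 786 - p. In a free market, 786 - p = 7p - 14 gives the equilibrium p* = 100, q* = 686.
Because the floor (329) lies above the market-clearing price, it is binding.
At p = 329: qd = 786 - 329 = 457 and qs = 7·329 - 14 = 2289.
Consumer surplus without the control is ½ · (786 - 100) · 686 = 235298.
With the floor, consumers buy 457 units at 329, so CS = ½ · (786 - 329) · 457 = 104424.5.
Change in consumer surplus = 104424.5 - 235298 = -130873.5.

-130873.5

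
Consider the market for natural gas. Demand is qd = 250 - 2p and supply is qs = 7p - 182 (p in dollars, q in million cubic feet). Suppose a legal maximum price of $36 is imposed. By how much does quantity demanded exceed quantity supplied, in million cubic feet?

Equilibrium: 250 - 2p = 7p - 182, so 432 = 9p and p* = 48, q* = 154.
Since 36 < 48, the ceiling is binding.
At p = 36: qd = 250 - 2·36 = 178 and qs = 7·36 - 182 = 70.
Shortage = qd - qs = 178 - 70 = 108.

108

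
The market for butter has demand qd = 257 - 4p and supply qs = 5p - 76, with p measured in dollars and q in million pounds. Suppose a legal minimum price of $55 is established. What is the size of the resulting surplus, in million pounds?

162

In a free market, 257 - 4p = 5p - 76 gives the equilibrium p* = 37, q* = 109.
Since 55 > 37, the floor is binding.
At p = 55: qd = 257 - 4·55 = 37 and qs = 5·55 - 76 = 199.
Surplus = qs - qd = 199 - 37 = 162.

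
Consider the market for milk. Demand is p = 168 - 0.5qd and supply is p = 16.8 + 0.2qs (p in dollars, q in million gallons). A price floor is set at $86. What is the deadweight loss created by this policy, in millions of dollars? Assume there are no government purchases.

Rearranging demand gives qd = 336 - 2p; rearranging supply gives qs = 5p - 84. In a free market, 336 - 2p = 5p - 84 gives the equilibrium p* = 60, q* = 216.
Because the floor (86) lies above the market-clearing price, it is binding.
At p = 86: qd = 336 - 2·86 = 164 and qs = 5·86 - 84 = 346.
Quantity traded falls to 164. At q = 164 the demand price is (336 - 164)/2 = 86 and the supply price is (84 + 164)/5 = 49.6.
Deadweight loss = ½ · (86 - 49.6) · (216 - 164) = ½ · 36.4 · 52 = 946.4.

946.4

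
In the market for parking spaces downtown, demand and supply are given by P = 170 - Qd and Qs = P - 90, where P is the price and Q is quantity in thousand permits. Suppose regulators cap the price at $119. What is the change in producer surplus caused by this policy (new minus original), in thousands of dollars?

-379.5

Rearranging demand gives Qd = 170 - P. In a free market, 170 - P = P - 90 gives the equilibrium P* = 130, Q* = 40.
The ceiling of 119 is below the equilibrium price 130, so it binds.
At P = 119: Qd = 170 - 119 = 51 and Qs = 119 - 90 = 29.
Producer surplus without the control is ½ · (130 - 90) · 40 = 800.
With the ceiling, producers sell 29 units at 119, so PS = ½ · (119 - 90) · 29 = 420.5.
Change in producer surplus = 420.5 - 800 = -379.5.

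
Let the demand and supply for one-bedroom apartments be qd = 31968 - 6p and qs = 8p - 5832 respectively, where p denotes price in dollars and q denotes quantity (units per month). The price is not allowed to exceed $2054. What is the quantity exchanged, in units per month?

In a free market, 31968 - 6p = 8p - 5832 gives the equilibrium p* = 2700, q* = 15768.
Because the ceiling (2054) lies below the market-clearing price, it is binding.
At p = 2054: qd = 31968 - 6·2054 = 19644 and qs = 8·2054 - 5832 = 10600.
The quantity actually transacted is the short side, supply: 10600.

10600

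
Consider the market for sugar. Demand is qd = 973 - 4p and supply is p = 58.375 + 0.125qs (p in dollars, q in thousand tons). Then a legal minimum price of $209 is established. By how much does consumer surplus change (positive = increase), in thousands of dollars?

Rearranging supply gives qs = 8p - 467. Equilibrium: 973 - 4p = 8p - 467, so 1440 = 12p and p* = 120, q* = 493.
The floor of 209 is above the equilibrium price 120, so it binds.
At p = 209: qd = 973 - 4·209 = 137 and qs = 8·209 - 467 = 1205.
Consumer surplus without the control is ½ · (243.25 - 120) · 493 = 30381.125.
With the floor, consumers buy 137 units at 209, so CS = ½ · (243.25 - 209) · 137 = 2346.125.
Change in consumer surplus = 2346.125 - 30381.125 = -28035.

-28035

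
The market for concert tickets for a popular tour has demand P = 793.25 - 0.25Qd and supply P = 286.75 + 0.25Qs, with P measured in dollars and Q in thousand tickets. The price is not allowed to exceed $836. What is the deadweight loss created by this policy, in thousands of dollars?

0

Rearranging demand gives Qd = 3173 - 4P; rearranging supply gives Qs = 4P - 1147. Equilibrium: 3173 - 4P = 4P - 1147, so 4320 = 8P and P* = 540, Q* = 1013.
The ceiling of 836 is above the equilibrium price 540, so it is not binding; the market clears at P* = 540, Q* = 1013.
Since the control does not bind, no trades are prevented and deadweight loss is zero.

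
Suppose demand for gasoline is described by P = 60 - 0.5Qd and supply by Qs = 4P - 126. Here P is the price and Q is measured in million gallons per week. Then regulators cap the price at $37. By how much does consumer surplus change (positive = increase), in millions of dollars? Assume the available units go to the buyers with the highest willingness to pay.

Rearranging demand gives Qd = 120 - 2P. Equilibrium: 120 - 2P = 4P - 126, so 246 = 6P and P* = 41, Q* = 38.
The ceiling of 37 is below the equilibrium price 41, so it binds.
At P = 37: Qd = 120 - 2·37 = 46 and Qs = 4·37 - 126 = 22.
Consumer surplus without the control is ½ · (60 - 41) · 38 = 361.
With the ceiling, 22 units are sold at 37 (assume they go to the highest-value buyers). The demand price at Q = 22 is 49, so CS = ½ · [(60 - 37) + (49 - 37)] · 22 = 385.
Change in consumer surplus = 385 - 361 = 24.

24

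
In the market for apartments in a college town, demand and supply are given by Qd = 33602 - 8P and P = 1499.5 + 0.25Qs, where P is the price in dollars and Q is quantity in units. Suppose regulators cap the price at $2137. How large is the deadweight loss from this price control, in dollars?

4057707

Rearranging supply gives Qs = 4P - 5998. Equilibrium: 33602 - 8P = 4P - 5998, so 39600 = 12P and P* = 3300, Q* = 7202.
Because the ceiling (2137) lies below the market-clearing price, it is binding.
At P = 2137: Qd = 33602 - 8·2137 = 16506 and Qs = 4·2137 - 5998 = 2550.
Quantity traded falls to 2550. At Q = 2550 the demand price is (33602 - 2550)/8 = 3881.5 and the supply price is (5998 + 2550)/4 = 2137.
Deadweight loss = ½ · (3881.5 - 2137) · (7202 - 2550) = ½ · 1744.5 · 4652 = 4057707.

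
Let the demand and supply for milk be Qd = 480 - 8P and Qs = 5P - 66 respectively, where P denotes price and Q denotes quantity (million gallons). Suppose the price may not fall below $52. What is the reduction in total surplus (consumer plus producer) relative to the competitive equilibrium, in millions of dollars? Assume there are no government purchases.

Without the control the market clears where 480 - 8P = 5P - 66, i.e. P* = 42 and Q* = 144.
The floor of 52 is above the equilibrium price 42, so it binds.
At P = 52: Qd = 480 - 8·52 = 64 and Qs = 5·52 - 66 = 194.
Quantity traded falls to 64. At Q = 64 the demand price is (480 - 64)/8 = 52 and the supply price is (66 + 64)/5 = 26.
Deadweight loss = ½ · (52 - 26) · (144 - 64) = ½ · 26 · 80 = 1040.

1040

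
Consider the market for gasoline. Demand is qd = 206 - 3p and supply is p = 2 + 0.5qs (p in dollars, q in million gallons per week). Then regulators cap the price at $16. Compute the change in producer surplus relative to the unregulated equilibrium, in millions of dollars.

-1404

Rearranging supply gives qs = 2p - 4. Equilibrium: 206 - 3p = 2p - 4, so 210 = 5p and p* = 42, q* = 80.
Since 16 < 42, the ceiling is binding.
At p = 16: qd = 206 - 3·16 = 158 and qs = 2·16 - 4 = 28.
Producer surplus without the control is ½ · (42 - 2) · 80 = 1600.
With the ceiling, producers sell 28 units at 16, so PS = ½ · (16 - 2) · 28 = 196.
Change in producer surplus = 196 - 1600 = -1404.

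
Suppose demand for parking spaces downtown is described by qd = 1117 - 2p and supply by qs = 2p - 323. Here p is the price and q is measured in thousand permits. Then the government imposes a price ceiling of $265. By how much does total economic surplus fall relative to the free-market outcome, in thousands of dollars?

18050

Equilibrium: 1117 - 2p = 2p - 323, so 1440 = 4p and p* = 360, q* = 397.
Because the ceiling (265) lies below the market-clearing price, it is binding.
At p = 265: qd = 1117 - 2·265 = 587 and qs = 2·265 - 323 = 207.
Quantity traded falls to 207. At q = 207 the demand price is (1117 - 207)/2 = 455 and the supply price is (323 + 207)/2 = 265.
Deadweight loss = ½ · (455 - 265) · (397 - 207) = ½ · 190 · 190 = 18050.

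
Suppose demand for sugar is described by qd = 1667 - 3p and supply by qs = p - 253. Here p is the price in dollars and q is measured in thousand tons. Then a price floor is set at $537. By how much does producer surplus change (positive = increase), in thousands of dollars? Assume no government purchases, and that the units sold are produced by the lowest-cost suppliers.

-11428.5

In a free market, 1667 - 3p = p - 253 gives the equilibrium p* = 480, q* = 227.
The floor of 537 is above the equilibrium price 480, so it binds.
At p = 537: qd = 1667 - 3·537 = 56 and qs = 537 - 253 = 284.
Producer surplus without the control is ½ · (480 - 253) · 227 = 25764.5.
With the floor, 56 units are sold at 537. The supply price at q = 56 is 309, so PS = ½ · [(537 - 253) + (537 - 309)] · 56 = 14336.
Change in producer surplus = 14336 - 25764.5 = -11428.5.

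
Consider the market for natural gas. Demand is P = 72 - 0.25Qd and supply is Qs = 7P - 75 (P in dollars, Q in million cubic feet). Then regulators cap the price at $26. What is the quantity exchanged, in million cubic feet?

107

Rearranging demand gives Qd = 288 - 4P. Equilibrium: 288 - 4P = 7P - 75, so 363 = 11P and P* = 33, Q* = 156.
Since 26 < 33, the ceiling is binding.
At P = 26: Qd = 288 - 4·26 = 184 and Qs = 7·26 - 75 = 107.
The quantity actually transacted is the short side, supply: 107.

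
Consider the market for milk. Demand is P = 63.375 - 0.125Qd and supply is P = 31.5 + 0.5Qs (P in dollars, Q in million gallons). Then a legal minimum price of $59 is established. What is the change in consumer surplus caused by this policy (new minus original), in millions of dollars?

-86

Rearranging demand gives Qd = 507 - 8P; rearranging supply gives Qs = 2P - 63. Setting quantity demanded equal to quantity supplied, 507 - 8P = 2P - 63, gives P* = 57 and Q* = 51.
Since 59 > 57, the floor is binding.
At P = 59: Qd = 507 - 8·59 = 35 and Qs = 2·59 - 63 = 55.
Consumer surplus without the control is ½ · (63.375 - 57) · 51 = 162.5625.
With the floor, consumers buy 35 units at 59, so CS = ½ · (63.375 - 59) · 35 = 76.5625.
Change in consumer surplus = 76.5625 - 162.5625 = -86.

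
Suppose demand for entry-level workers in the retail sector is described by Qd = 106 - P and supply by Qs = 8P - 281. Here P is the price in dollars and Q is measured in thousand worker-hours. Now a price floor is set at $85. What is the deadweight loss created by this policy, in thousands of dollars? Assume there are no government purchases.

992.25

Equilibrium: 106 - P = 8P - 281, so 387 = 9P and P* = 43, Q* = 63.
The floor of 85 is above the equilibrium price 43, so it binds.
At P = 85: Qd = 106 - 85 = 21 and Qs = 8·85 - 281 = 399.
Quantity traded falls to 21. At Q = 21 the demand price is 106 - 21 = 85 and the supply price is (281 + 21)/8 = 37.75.
Deadweight loss = ½ · (85 - 37.75) · (63 - 21) = ½ · 47.25 · 42 = 992.25.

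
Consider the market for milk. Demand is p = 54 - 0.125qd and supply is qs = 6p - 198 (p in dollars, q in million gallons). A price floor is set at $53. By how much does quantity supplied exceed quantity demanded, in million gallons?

Rearranging demand gives qd = 432 - 8p. Without the control the market clears where 432 - 8p = 6p - 198, i.e. p* = 45 and q* = 72.
Because the floor (53) lies above the market-clearing price, it is binding.
At p = 53: qd = 432 - 8·53 = 8 and qs = 6·53 - 198 = 120.
Surplus = qs - qd = 120 - 8 = 112.

112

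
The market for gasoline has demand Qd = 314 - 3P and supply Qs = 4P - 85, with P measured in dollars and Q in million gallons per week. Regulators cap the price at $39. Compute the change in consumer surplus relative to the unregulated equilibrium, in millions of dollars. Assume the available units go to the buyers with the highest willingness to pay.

Equilibrium: 314 - 3P = 4P - 85, so 399 = 7P and P* = 57, Q* = 143.
Since 39 < 57, the ceiling is binding.
At P = 39: Qd = 314 - 3·39 = 197 and Qs = 4·39 - 85 = 71.
Consumer surplus without the control is ½ · (314/3 - 57) · 143 = 20449/6.
With the ceiling, 71 units are sold at 39 (assume they go to the highest-value buyers). The demand price at Q = 71 is 81, so CS = ½ · [(314/3 - 39) + (81 - 39)] · 71 = 22933/6.
Change in consumer surplus = 22933/6 - 20449/6 = 414.

414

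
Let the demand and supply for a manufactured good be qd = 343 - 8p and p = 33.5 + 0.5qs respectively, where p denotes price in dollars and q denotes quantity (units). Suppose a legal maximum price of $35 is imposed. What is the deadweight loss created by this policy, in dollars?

Rearranging supply gives qs = 2p - 67. Setting quantity demanded equal to quantity supplied, 343 - 8p = 2p - 67, gives p* = 41 and q* = 15.
The ceiling of 35 is below the equilibrium price 41, so it binds.
At p = 35: qd = 343 - 8·35 = 63 and qs = 2·35 - 67 = 3.
Quantity traded falls to 3. At q = 3 the demand price is (343 - 3)/8 = 42.5 and the supply price is (67 + 3)/2 = 35.
Deadweight loss = ½ · (42.5 - 35) · (15 - 3) = ½ · 7.5 · 12 = 45.

45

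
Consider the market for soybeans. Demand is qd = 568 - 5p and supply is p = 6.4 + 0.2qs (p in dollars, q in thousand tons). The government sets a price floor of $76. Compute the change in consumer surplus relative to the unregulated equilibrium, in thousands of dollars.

-3648

Rearranging supply gives qs = 5p - 32. In a free market, 568 - 5p = 5p - 32 gives the equilibrium p* = 60, q* = 268.
Because the floor (76) lies above the market-clearing price, it is binding.
At p = 76: qd = 568 - 5·76 = 188 and qs = 5·76 - 32 = 348.
Consumer surplus without the control is ½ · (113.6 - 60) · 268 = 7182.4.
With the floor, consumers buy 188 units at 76, so CS = ½ · (113.6 - 76) · 188 = 3534.4.
Change in consumer surplus = 3534.4 - 7182.4 = -3648.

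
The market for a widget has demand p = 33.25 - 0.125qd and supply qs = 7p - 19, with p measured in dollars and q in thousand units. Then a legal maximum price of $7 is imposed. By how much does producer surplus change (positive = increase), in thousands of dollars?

Rearranging demand gives qd = 266 - 8p. Equilibrium: 266 - 8p = 7p - 19, so 285 = 15p and p* = 19, q* = 114.
The ceiling of 7 is below the equilibrium price 19, so it binds.
At p = 7: qd = 266 - 8·7 = 210 and qs = 7·7 - 19 = 30.
Producer surplus without the control is ½ · (19 - 19/7) · 114 = 6498/7.
With the ceiling, producers sell 30 units at 7, so PS = ½ · (7 - 19/7) · 30 = 450/7.
Change in producer surplus = 450/7 - 6498/7 = -864.

-864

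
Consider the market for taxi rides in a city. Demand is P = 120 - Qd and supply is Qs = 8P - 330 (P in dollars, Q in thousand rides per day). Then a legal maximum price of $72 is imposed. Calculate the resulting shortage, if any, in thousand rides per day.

0

Rearranging demand gives Qd = 120 - P. Without the control the market clears where 120 - P = 8P - 330, i.e. P* = 50 and Q* = 70.
The ceiling of 72 is above the equilibrium price 50, so it is not binding; the market clears at P* = 50, Q* = 70.
Since the control does not bind, there is no shortage.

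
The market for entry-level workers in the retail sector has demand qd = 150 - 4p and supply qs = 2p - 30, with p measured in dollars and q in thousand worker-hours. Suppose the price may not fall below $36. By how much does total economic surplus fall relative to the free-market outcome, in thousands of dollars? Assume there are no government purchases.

Equilibrium: 150 - 4p = 2p - 30, so 180 = 6p and p* = 30, q* = 30.
The floor of 36 is above the equilibrium price 30, so it binds.
At p = 36: qd = 150 - 4·36 = 6 and qs = 2·36 - 30 = 42.
Quantity traded falls to 6. At q = 6 the demand price is (150 - 6)/4 = 36 and the supply price is (30 + 6)/2 = 18.
Deadweight loss = ½ · (36 - 18) · (30 - 6) = ½ · 18 · 24 = 216.

216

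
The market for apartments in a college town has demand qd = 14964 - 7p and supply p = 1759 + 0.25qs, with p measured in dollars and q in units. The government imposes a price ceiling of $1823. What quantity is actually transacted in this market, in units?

256

Rearranging supply gives qs = 4p - 7036. In a free market, 14964 - 7p = 4p - 7036 gives the equilibrium p* = 2000, q* = 964.
Because the ceiling (1823) lies below the market-clearing price, it is binding.
At p = 1823: qd = 14964 - 7·1823 = 2203 and qs = 4·1823 - 7036 = 256.
The quantity actually transacted is the short side, supply: 256.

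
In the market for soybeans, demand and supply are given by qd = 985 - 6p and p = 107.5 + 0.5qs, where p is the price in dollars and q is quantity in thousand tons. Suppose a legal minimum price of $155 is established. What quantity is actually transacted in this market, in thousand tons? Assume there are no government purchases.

55

Rearranging supply gives qs = 2p - 215. In a free market, 985 - 6p = 2p - 215 gives the equilibrium p* = 150, q* = 85.
Since 155 > 150, the floor is binding.
At p = 155: qd = 985 - 6·155 = 55 and qs = 2·155 - 215 = 95.
The quantity actually transacted is the short side, demand: 55.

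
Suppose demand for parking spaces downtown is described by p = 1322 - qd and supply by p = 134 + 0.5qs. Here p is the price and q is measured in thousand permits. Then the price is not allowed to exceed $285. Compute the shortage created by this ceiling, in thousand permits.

735

Rearranging demand gives qd = 1322 - p; rearranging supply gives qs = 2p - 268. In a free market, 1322 - p = 2p - 268 gives the equilibrium p* = 530, q* = 792.
Because the ceiling (285) lies below the market-clearing price, it is binding.
At p = 285: qd = 1322 - 285 = 1037 and qs = 2·285 - 268 = 302.
Shortage = qd - qs = 1037 - 302 = 735.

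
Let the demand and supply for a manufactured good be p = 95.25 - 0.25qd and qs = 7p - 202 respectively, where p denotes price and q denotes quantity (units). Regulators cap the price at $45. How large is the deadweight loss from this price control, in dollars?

Rearranging demand gives qd = 381 - 4p. Equilibrium: 381 - 4p = 7p - 202, so 583 = 11p and p* = 53, q* = 169.
Because the ceiling (45) lies below the market-clearing price, it is binding.
At p = 45: qd = 381 - 4·45 = 201 and qs = 7·45 - 202 = 113.
Quantity traded falls to 113. At q = 113 the demand price is (381 - 113)/4 = 67 and the supply price is (202 + 113)/7 = 45.
Deadweight loss = ½ · (67 - 45) · (169 - 113) = ½ · 22 · 56 = 616.

616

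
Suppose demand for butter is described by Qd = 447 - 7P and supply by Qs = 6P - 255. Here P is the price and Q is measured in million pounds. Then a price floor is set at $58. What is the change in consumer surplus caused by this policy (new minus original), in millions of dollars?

-220

Setting quantity demanded equal to quantity supplied, 447 - 7P = 6P - 255, gives P* = 54 and Q* = 69.
The floor of 58 is above the equilibrium price 54, so it binds.
At P = 58: Qd = 447 - 7·58 = 41 and Qs = 6·58 - 255 = 93.
Consumer surplus without the control is ½ · (447/7 - 54) · 69 = 4761/14.
With the floor, consumers buy 41 units at 58, so CS = ½ · (447/7 - 58) · 41 = 1681/14.
Change in consumer surplus = 1681/14 - 4761/14 = -220.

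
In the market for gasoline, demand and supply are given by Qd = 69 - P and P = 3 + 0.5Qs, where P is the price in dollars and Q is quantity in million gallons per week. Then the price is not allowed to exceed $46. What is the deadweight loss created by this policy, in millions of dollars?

Rearranging supply gives Qs = 2P - 6. In a free market, 69 - P = 2P - 6 gives the equilibrium P* = 25, Q* = 44.
The ceiling of 46 is above the equilibrium price 25, so it is not binding; the market clears at P* = 25, Q* = 44.
Since the control does not bind, no trades are prevented and deadweight loss is zero.

0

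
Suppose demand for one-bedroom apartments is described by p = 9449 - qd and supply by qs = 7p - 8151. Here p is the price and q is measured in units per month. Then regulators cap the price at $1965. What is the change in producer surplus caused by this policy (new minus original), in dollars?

Rearranging demand gives qd = 9449 - p. Equilibrium: 9449 - p = 7p - 8151, so 17600 = 8p and p* = 2200, q* = 7249.
Because the ceiling (1965) lies below the market-clearing price, it is binding.
At p = 1965: qd = 9449 - 1965 = 7484 and qs = 7·1965 - 8151 = 5604.
Producer surplus without the control is ½ · (2200 - 8151/7) · 7249 = 52548001/14.
With the ceiling, producers sell 5604 units at 1965, so PS = ½ · (1965 - 8151/7) · 5604 = 15702408/7.
Change in producer surplus = 15702408/7 - 52548001/14 = -1510227.5.

-1510227.5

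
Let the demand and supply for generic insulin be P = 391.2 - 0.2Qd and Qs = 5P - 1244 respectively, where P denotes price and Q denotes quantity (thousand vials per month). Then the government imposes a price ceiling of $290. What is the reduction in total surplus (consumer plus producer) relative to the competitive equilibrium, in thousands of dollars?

Rearranging demand gives Qd = 1956 - 5P. In a free market, 1956 - 5P = 5P - 1244 gives the equilibrium P* = 320, Q* = 356.
The ceiling of 290 is below the equilibrium price 320, so it binds.
At P = 290: Qd = 1956 - 5·290 = 506 and Qs = 5·290 - 1244 = 206.
Quantity traded falls to 206. At Q = 206 the demand price is (1956 - 206)/5 = 350 and the supply price is (1244 + 206)/5 = 290.
Deadweight loss = ½ · (350 - 290) · (356 - 206) = ½ · 60 · 150 = 4500.

4500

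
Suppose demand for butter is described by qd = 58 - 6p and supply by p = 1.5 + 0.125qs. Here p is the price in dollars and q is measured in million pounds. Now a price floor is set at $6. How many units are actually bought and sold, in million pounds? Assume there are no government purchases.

Rearranging supply gives qs = 8p - 12. Without the control the market clears where 58 - 6p = 8p - 12, i.e. p* = 5 and q* = 28.
The floor of 6 is above the equilibrium price 5, so it binds.
At p = 6: qd = 58 - 6·6 = 22 and qs = 8·6 - 12 = 36.
The quantity actually transacted is the short side, demand: 22.

22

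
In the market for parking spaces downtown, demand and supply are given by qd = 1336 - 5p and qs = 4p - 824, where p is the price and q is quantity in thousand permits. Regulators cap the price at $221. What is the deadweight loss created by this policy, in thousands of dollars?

1299.6

Equilibrium: 1336 - 5p = 4p - 824, so 2160 = 9p and p* = 240, q* = 136.
The ceiling of 221 is below the equilibrium price 240, so it binds.
At p = 221: qd = 1336 - 5·221 = 231 and qs = 4·221 - 824 = 60.
Quantity traded falls to 60. At q = 60 the demand price is (1336 - 60)/5 = 255.2 and the supply price is (824 + 60)/4 = 221.
Deadweight loss = ½ · (255.2 - 221) · (136 - 60) = ½ · 34.2 · 76 = 1299.6.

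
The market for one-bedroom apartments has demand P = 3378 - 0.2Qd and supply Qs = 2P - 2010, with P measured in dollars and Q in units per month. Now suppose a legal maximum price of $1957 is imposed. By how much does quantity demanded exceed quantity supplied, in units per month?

Rearranging demand gives Qd = 16890 - 5P. Equilibrium: 16890 - 5P = 2P - 2010, so 18900 = 7P and P* = 2700, Q* = 3390.
Since 1957 < 2700, the ceiling is binding.
At P = 1957: Qd = 16890 - 5·1957 = 7105 and Qs = 2·1957 - 2010 = 1904.
Shortage = Qd - Qs = 7105 - 1904 = 5201.

5201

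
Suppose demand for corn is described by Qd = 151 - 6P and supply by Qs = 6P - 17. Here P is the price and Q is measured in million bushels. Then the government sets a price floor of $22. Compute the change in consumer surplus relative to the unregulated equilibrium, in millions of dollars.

Equilibrium: 151 - 6P = 6P - 17, so 168 = 12P and P* = 14, Q* = 67.
Because the floor (22) lies above the market-clearing price, it is binding.
At P = 22: Qd = 151 - 6·22 = 19 and Qs = 6·22 - 17 = 115.
Consumer surplus without the control is ½ · (151/6 - 14) · 67 = 4489/12.
With the floor, consumers buy 19 units at 22, so CS = ½ · (151/6 - 22) · 19 = 361/12.
Change in consumer surplus = 361/12 - 4489/12 = -344.

-344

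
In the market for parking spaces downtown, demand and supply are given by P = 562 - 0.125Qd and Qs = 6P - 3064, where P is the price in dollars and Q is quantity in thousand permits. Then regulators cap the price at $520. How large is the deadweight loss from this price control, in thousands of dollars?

Rearranging demand gives Qd = 4496 - 8P. Without the control the market clears where 4496 - 8P = 6P - 3064, i.e. P* = 540 and Q* = 176.
Because the ceiling (520) lies below the market-clearing price, it is binding.
At P = 520: Qd = 4496 - 8·520 = 336 and Qs = 6·520 - 3064 = 56.
Quantity traded falls to 56. At Q = 56 the demand price is (4496 - 56)/8 = 555 and the supply price is (3064 + 56)/6 = 520.
Deadweight loss = ½ · (555 - 520) · (176 - 56) = ½ · 35 · 120 = 2100.

2100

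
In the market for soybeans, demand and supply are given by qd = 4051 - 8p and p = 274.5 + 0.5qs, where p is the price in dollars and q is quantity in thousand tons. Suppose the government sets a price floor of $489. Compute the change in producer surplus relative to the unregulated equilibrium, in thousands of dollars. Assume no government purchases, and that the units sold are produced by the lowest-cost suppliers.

-9425

Rearranging supply gives qs = 2p - 549. Equilibrium: 4051 - 8p = 2p - 549, so 4600 = 10p and p* = 460, q* = 371.
The floor of 489 is above the equilibrium price 460, so it binds.
At p = 489: qd = 4051 - 8·489 = 139 and qs = 2·489 - 549 = 429.
Producer surplus without the control is ½ · (460 - 274.5) · 371 = 34410.25.
With the floor, 139 units are sold at 489. The supply price at q = 139 is 344, so PS = ½ · [(489 - 274.5) + (489 - 344)] · 139 = 24985.25.
Change in producer surplus = 24985.25 - 34410.25 = -9425.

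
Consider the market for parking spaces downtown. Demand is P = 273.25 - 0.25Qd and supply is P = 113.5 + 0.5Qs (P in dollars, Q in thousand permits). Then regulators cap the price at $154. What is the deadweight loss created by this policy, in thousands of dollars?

Rearranging demand gives Qd = 1093 - 4P; rearranging supply gives Qs = 2P - 227. In a free market, 1093 - 4P = 2P - 227 gives the equilibrium P* = 220, Q* = 213.
Because the ceiling (154) lies below the market-clearing price, it is binding.
At P = 154: Qd = 1093 - 4·154 = 477 and Qs = 2·154 - 227 = 81.
Quantity traded falls to 81. At Q = 81 the demand price is (1093 - 81)/4 = 253 and the supply price is (227 + 81)/2 = 154.
Deadweight loss = ½ · (253 - 154) · (213 - 81) = ½ · 99 · 132 = 6534.

6534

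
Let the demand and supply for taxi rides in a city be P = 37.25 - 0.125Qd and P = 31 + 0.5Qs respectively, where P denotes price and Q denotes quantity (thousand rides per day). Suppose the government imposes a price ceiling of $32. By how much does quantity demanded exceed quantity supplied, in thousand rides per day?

Rearranging demand gives Qd = 298 - 8P; rearranging supply gives Qs = 2P - 62. Without the control the market clears where 298 - 8P = 2P - 62, i.e. P* = 36 and Q* = 10.
Since 32 < 36, the ceiling is binding.
At P = 32: Qd = 298 - 8·32 = 42 and Qs = 2·32 - 62 = 2.
Shortage = Qd - Qs = 42 - 2 = 40.

40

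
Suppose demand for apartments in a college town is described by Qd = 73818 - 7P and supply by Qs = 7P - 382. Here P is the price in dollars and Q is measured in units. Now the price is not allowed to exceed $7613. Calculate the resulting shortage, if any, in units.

In a free market, 73818 - 7P = 7P - 382 gives the equilibrium P* = 5300, Q* = 36718.
The ceiling of 7613 is above the equilibrium price 5300, so it is not binding; the market clears at P* = 5300, Q* = 36718.
Since the control does not bind, there is no shortage.

0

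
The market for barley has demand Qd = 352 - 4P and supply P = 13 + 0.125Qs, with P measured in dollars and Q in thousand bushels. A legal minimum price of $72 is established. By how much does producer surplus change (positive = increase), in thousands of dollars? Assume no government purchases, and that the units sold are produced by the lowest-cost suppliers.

1020

Rearranging supply gives Qs = 8P - 104. Equilibrium: 352 - 4P = 8P - 104, so 456 = 12P and P* = 38, Q* = 200.
The floor of 72 is above the equilibrium price 38, so it binds.
At P = 72: Qd = 352 - 4·72 = 64 and Qs = 8·72 - 104 = 472.
Producer surplus without the control is ½ · (38 - 13) · 200 = 2500.
With the floor, 64 units are sold at 72. The supply price at Q = 64 is 21, so PS = ½ · [(72 - 13) + (72 - 21)] · 64 = 3520.
Change in producer surplus = 3520 - 2500 = 1020.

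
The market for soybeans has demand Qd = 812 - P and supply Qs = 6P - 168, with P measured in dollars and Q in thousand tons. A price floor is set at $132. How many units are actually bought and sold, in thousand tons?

672

Equilibrium: 812 - P = 6P - 168, so 980 = 7P and P* = 140, Q* = 672.
Since 132 is below P* = 140, the floor does not bind and the free-market outcome prevails.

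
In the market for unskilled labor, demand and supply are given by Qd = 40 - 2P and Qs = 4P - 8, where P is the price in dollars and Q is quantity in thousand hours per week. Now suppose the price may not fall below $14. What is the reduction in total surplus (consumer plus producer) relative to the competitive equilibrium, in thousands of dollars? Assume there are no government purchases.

Setting quantity demanded equal to quantity supplied, 40 - 2P = 4P - 8, gives P* = 8 and Q* = 24.
The floor of 14 is above the equilibrium price 8, so it binds.
At P = 14: Qd = 40 - 2·14 = 12 and Qs = 4·14 - 8 = 48.
Quantity traded falls to 12. At Q = 12 the demand price is (40 - 12)/2 = 14 and the supply price is (8 + 12)/4 = 5.
Deadweight loss = ½ · (14 - 5) · (24 - 12) = ½ · 9 · 12 = 54.

54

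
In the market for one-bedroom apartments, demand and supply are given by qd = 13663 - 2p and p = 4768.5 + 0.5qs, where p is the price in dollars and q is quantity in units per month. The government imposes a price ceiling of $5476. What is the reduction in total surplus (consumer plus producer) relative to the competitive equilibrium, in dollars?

209952

Rearranging supply gives qs = 2p - 9537. In a free market, 13663 - 2p = 2p - 9537 gives the equilibrium p* = 5800, q* = 2063.
Since 5476 < 5800, the ceiling is binding.
At p = 5476: qd = 13663 - 2·5476 = 2711 and qs = 2·5476 - 9537 = 1415.
Quantity traded falls to 1415. At q = 1415 the demand price is (13663 - 1415)/2 = 6124 and the supply price is (9537 + 1415)/2 = 5476.
Deadweight loss = ½ · (6124 - 5476) · (2063 - 1415) = ½ · 648 · 648 = 209952.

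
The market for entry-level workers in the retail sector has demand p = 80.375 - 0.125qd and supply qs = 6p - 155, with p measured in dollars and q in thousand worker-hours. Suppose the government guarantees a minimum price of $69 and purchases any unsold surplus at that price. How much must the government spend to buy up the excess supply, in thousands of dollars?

Rearranging demand gives qd = 643 - 8p. Equilibrium: 643 - 8p = 6p - 155, so 798 = 14p and p* = 57, q* = 187.
Since 69 > 57, the floor is binding.
At p = 69: qd = 643 - 8·69 = 91 and qs = 6·69 - 155 = 259.
Surplus = qs - qd = 168.
Government expenditure = surplus × support price = 168 × 69 = 11592.

11592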